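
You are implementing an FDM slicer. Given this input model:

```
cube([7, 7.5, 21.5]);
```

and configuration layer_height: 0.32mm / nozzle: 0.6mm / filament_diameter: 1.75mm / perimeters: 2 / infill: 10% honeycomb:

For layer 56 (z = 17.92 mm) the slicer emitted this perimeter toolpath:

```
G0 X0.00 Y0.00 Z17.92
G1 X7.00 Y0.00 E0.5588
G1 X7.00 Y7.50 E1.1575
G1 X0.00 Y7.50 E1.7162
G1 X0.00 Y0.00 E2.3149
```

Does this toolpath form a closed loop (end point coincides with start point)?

yes

Start point (G0): (0.00, 0.00). End point (last G1): the path returns to the start — closed.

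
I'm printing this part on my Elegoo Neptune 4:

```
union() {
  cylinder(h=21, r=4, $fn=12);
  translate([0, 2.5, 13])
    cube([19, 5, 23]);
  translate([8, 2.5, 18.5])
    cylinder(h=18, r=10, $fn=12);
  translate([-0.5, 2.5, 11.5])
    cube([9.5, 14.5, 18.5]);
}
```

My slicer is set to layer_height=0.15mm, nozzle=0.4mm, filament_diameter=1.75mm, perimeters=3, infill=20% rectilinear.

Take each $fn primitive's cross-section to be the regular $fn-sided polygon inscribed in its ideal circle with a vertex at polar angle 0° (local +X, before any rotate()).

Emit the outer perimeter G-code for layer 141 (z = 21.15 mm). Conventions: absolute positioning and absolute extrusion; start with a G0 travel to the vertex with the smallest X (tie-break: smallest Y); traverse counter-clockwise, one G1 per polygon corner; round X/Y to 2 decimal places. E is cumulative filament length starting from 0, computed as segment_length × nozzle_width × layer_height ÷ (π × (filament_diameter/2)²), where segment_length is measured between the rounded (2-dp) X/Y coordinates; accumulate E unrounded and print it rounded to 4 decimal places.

At z = 21.15 mm: the cylinder is absent (z outside [0, 21]); the 19×5 cube at (0, 2.5) contributes its full rectangle; the r=10 cylinder at (8, 2.5) gives a regular 12-gon of circumradius 10 (constant along its height); the cube at (-0.5, 2.5) (footprint 9.5×14.5) is included at this height; Combining (union): the regions partially overlap (shared area 167.35 mm²), so overlapping operands fuse into one piece — 1 connected region. The outline is a single polygon with 16 vertices. Extrusion per mm of travel: 0.4 × 0.15 / (π × 0.875²) = 0.024945. Accumulating E over each segment gives final E = 1.9389.

G0 X-2.00 Y2.50 Z21.15
G1 X-0.66 Y-2.50 E0.1291
G1 X3.00 Y-6.16 E0.2582
G1 X8.00 Y-7.50 E0.3874
G1 X13.00 Y-6.16 E0.5165
G1 X16.66 Y-2.50 E0.6456
G1 X18.00 Y2.50 E0.7747
G1 X19.00 Y2.50 E0.7997
G1 X19.00 Y7.50 E0.9244
G1 X16.66 Y7.50 E0.9828
G1 X13.00 Y11.16 E1.1119
G1 X9.00 Y12.23 E1.2152
G1 X9.00 Y17.00 E1.3342
G1 X-0.50 Y17.00 E1.5712
G1 X-0.50 Y7.66 E1.8041
G1 X-0.66 Y7.50 E1.8098
G1 X-2.00 Y2.50 E1.9389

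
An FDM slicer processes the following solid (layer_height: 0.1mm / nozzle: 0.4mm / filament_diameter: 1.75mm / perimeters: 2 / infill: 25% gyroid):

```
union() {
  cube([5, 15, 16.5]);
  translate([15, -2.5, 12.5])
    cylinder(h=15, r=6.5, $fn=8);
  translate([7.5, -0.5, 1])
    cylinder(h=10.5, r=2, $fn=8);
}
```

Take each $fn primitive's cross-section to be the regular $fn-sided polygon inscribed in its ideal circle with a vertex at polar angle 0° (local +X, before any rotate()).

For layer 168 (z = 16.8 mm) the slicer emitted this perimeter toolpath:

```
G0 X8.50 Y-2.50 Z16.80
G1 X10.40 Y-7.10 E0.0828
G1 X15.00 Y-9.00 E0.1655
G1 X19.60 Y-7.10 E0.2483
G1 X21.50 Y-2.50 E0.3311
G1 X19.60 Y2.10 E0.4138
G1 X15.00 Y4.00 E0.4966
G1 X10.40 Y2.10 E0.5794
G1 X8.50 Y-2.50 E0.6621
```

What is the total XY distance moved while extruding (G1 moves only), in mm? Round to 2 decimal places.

Sum the Euclidean lengths of each G1 segment: total = 39.82 mm.

39.82 mm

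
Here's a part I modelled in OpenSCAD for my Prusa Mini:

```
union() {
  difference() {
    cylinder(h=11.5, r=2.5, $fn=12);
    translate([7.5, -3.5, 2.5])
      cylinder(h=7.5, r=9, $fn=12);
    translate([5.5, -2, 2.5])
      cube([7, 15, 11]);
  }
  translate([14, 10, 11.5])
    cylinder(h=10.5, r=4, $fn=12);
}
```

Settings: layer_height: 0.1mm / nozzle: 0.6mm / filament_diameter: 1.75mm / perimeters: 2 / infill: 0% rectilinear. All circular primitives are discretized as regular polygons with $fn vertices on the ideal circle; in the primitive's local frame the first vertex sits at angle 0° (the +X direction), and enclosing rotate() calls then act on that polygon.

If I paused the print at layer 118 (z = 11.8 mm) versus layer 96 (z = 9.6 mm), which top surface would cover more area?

layer 118 (z = 11.8 mm)

Layer 118 (z = 11.8): the cylinder is absent (z outside [0, 11.5]); the cylinder at (7.5, -3.5) is absent (z outside [2.5, 10]); the 7×15 cube at (5.5, -2) contributes its full rectangle (area 105.00 mm²); Subtracting the remaining from the first: the first operand is absent here, so nothing remains; the cylinder at (14, 10): section is a regular 12-gon, circumradius r=4 (area = (12/2)·4.000²·sin(360°/12) = 48.00 mm²); Merging all regions: only the r=4 cylinder at (14, 10) is present, so the union is just that shape — area = 48.00 mm². So its area = 48.00 mm². Layer 96 (z = 9.6): the r=2.5 cylinder gives a regular 12-gon of circumradius 2.5 (constant along its height) (area = (12/2)·2.500²·sin(360°/12) = 18.75 mm²); the r=9 cylinder at (7.5, -3.5) gives a regular 12-gon of circumradius 9 (constant along its height) (area = (12/2)·9.000²·sin(360°/12) = 243.00 mm²); the cube at (5.5, -2) is present — its section is the full 7×15 rectangle (area 105.00 mm²); After the difference (first − rest): starting from the r=2.5 cylinder (18.75 mm²), the r=9 cylinder at (7.5, -3.5) partially overlaps it — only the 11.33 mm² overlap (of its 243.00 mm²) is removed, clipping the outline; the 7×15 cube at (5.5, -2) misses the remaining region (no effect) — area = 7.42 mm²; the cylinder at (14, 10) is not intersected at this z (z outside [11.5, 22]); Taking the union: only that combined region is present, so the union is just that shape — area = 7.42 mm². So its area = 7.42 mm². Layer 118 is larger (48.00 vs 7.42 mm²).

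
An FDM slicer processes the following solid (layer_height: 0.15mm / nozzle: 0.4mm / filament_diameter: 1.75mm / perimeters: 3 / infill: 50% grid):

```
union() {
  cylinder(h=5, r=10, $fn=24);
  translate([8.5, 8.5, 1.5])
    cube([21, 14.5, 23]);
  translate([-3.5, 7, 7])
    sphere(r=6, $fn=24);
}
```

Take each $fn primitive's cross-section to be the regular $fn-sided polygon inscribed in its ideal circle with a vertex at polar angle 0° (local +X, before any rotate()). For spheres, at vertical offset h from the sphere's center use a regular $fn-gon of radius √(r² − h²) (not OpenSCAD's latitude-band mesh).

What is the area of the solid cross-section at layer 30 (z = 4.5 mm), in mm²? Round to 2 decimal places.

643.95 mm²

At z = 4.5 mm: the r=10 cylinder gives a regular 24-gon of circumradius 10 (constant along its height) (area = (24/2)·10.000²·sin(360°/24) = 310.58 mm²); the 21×14.5 cube at (8.5, 8.5) contributes its full rectangle (area 304.50 mm²); the sphere at (-3.5, 7): section is a regular 24-gon, circumradius = √(r²−h²) = √(6²−2.5²) = 5.454 (area = (24/2)·5.454²·sin(360°/24) = 92.40 mm²); Taking the union: the regions partially overlap — summed areas 707.48 mm² minus the doubly-counted overlap 63.53 mm² gives 643.95 mm² — area = 643.95 mm². Overall, the cross-section has 2 separate islands. Net area = 643.95 mm².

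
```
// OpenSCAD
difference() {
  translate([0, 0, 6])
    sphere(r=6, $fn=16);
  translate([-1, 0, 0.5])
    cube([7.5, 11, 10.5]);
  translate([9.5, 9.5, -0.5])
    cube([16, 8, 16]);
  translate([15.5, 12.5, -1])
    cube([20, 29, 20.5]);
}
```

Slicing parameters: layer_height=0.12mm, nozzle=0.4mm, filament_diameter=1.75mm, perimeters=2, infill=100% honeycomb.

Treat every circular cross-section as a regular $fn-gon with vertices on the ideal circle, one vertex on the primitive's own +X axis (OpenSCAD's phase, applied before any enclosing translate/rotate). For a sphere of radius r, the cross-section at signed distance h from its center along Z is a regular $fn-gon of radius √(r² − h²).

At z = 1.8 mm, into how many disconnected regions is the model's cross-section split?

1

At z = 1.8 mm: the r=6 sphere contributes a regular 16-gon of circumradius √(6²−4.2²) = 4.285; the cube at (-1, 0) is present — its section is the full 7.5×11 rectangle; the cube at (9.5, 9.5) (footprint 16×8) is included at this height; the cube at (15.5, 12.5) is present — its section is the full 20×29 rectangle; After the difference (first − rest): starting from the r=6 sphere, the 7.5×11 cube at (-1, 0) partially overlaps it — only the 18.24 mm² overlap (of its 82.50 mm²) is removed, clipping the outline; the 16×8 cube at (9.5, 9.5) misses the remaining region (no effect); the 20×29 cube at (15.5, 12.5) misses the remaining region (no effect) — 1 connected region. The result has 1 disconnected region.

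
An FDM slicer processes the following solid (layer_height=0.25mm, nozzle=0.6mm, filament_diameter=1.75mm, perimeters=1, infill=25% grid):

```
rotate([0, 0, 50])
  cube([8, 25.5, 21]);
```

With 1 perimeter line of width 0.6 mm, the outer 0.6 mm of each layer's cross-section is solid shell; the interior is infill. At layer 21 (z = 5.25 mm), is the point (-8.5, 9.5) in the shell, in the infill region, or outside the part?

infill

At z = 5.25 mm: the cube (footprint 8×25.5) is included at this height; (rotated 50° about Z; rotation is an isometry so areas/perimeters/island counts are preserved). Overall, the cross-section is a single solid region. Undo the 50° rotation: the query point maps to (1.814, 12.618) in the un-rotated model frame. The nearest boundary edge runs (0.00, 25.50)→(0.00, 0.00); distance from the point to it = 1.81 mm. The point is inside the cross-section and 1.81 mm from the nearest boundary — more than the 0.6 mm shell width (1 × 0.6), so it's in the infill interior.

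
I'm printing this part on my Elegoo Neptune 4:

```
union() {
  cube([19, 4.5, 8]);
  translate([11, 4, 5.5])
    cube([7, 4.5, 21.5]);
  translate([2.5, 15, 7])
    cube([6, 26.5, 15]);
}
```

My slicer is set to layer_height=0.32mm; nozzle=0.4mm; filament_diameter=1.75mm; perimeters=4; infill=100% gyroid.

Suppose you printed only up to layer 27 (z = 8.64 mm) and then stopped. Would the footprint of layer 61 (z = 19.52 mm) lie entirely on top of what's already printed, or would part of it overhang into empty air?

entirely on top

Compare the two slices. At z = 8.64: the cube does not reach this height (z outside [0, 8]); the cube at (11, 4) is present — its section is the full 7×4.5 rectangle (area 31.50 mm²); the cube at (2.5, 15) is present — its section is the full 6×26.5 rectangle (area 159.00 mm²); Combining (union): the 2 present regions are separate (no shared area or edge), so areas and boundary lengths simply add and each stays a separate island — area = 190.50 mm². At z = 19.52: the cube does not reach this height (z outside [0, 8]); the cube at (11, 4) is present — its section is the full 7×4.5 rectangle (area 31.50 mm²); the cube at (2.5, 15) (footprint 6×26.5) is included at this height (area 159.00 mm²); Taking the union: the 2 present regions are separate (no shared area or edge), so areas and boundary lengths simply add and each stays a separate island — area = 190.50 mm². Checking containment: the cross-section at z = 19.52 is a subset of the cross-section at z = 8.64.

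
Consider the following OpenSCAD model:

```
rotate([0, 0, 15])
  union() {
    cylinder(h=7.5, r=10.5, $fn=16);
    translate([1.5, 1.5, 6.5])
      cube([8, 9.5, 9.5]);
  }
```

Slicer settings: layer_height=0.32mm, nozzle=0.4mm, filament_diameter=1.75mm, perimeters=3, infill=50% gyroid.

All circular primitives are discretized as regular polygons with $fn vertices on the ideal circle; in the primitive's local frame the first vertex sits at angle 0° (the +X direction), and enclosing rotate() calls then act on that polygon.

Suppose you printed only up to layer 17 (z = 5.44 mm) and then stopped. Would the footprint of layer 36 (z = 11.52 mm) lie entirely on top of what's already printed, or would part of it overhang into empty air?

part overhangs

Compare the two slices. At z = 5.44: the r=10.5 cylinder gives a regular 16-gon of circumradius 10.5 (constant along its height) (area = (16/2)·10.500²·sin(360°/16) = 337.53 mm²); the cube at (1.5, 1.5) does not reach this height (z outside [6.5, 16]); Merging all regions: only the r=10.5 cylinder is present, so the union is just that shape — area = 337.53 mm²; (whole slice rotated 15° about Z — lengths, areas and connectivity unchanged). At z = 11.52: the cylinder is not intersected at this z (z outside [0, 7.5]); the 8×9.5 cube at (1.5, 1.5) contributes its full rectangle (area 76.00 mm²); Taking the union: only the 8×9.5 cube at (1.5, 1.5) is present, so the union is just that shape — area = 76.00 mm²; (whole slice rotated 15° about Z — lengths, areas and connectivity unchanged). Checking containment: at z = 11.52 the cross-section extends beyond the z = 5.44 cross-section by about 21.59 mm².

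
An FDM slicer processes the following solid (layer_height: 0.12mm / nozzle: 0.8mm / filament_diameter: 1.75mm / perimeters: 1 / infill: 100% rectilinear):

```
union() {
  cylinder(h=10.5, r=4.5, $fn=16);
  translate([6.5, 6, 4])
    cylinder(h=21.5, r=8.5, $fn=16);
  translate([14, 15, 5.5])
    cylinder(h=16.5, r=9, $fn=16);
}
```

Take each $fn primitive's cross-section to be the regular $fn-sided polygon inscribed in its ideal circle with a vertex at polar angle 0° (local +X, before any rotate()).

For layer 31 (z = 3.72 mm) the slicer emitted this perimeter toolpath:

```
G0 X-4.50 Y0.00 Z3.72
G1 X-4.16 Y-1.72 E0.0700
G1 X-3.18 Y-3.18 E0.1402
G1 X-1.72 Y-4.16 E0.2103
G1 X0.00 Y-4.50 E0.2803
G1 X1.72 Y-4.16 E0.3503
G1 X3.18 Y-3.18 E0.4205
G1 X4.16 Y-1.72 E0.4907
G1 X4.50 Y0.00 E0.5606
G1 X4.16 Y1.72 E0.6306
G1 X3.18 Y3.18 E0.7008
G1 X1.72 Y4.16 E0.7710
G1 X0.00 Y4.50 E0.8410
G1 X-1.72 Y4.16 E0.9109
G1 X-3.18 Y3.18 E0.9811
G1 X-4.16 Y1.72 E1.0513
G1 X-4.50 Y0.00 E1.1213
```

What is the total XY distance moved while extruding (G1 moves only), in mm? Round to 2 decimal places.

28.09 mm

Sum the Euclidean lengths of each G1 segment: total = 28.09 mm.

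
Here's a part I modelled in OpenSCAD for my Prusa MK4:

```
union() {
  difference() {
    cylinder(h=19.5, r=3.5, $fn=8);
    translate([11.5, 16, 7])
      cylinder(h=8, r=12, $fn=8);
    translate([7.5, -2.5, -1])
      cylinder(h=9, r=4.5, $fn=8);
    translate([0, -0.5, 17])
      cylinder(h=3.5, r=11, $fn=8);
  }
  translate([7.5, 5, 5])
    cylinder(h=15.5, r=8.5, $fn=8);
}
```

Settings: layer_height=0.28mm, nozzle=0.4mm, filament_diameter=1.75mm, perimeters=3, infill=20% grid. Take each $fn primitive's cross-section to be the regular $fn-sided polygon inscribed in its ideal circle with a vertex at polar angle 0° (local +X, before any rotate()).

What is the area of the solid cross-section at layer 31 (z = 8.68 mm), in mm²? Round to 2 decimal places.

229.10 mm²

At z = 8.68 mm: the cylinder: section is a regular 8-gon, circumradius r=3.5 (area = (8/2)·3.500²·sin(360°/8) = 34.65 mm²); the r=12 cylinder at (11.5, 16) contributes a regular 8-gon of circumradius 12 (area = (8/2)·12.000²·sin(360°/8) = 407.29 mm²); the cylinder at (7.5, -2.5) is absent (z outside [-1, 8]); the cylinder at (0, -0.5) is not intersected at this z (z outside [17, 20.5]); After the difference (first − rest): starting from the r=3.5 cylinder (34.65 mm²), the r=12 cylinder at (11.5, 16) misses the remaining region (no effect) — area = 34.65 mm²; the r=8.5 cylinder at (7.5, 5) gives a regular 8-gon of circumradius 8.5 (constant along its height) (area = (8/2)·8.500²·sin(360°/8) = 204.35 mm²); Taking the union: the regions partially overlap — summed areas 239.00 mm² minus the doubly-counted overlap 9.90 mm² gives 229.10 mm² — area = 229.10 mm². Overall, the cross-section is a single solid region. Net area = 229.10 mm².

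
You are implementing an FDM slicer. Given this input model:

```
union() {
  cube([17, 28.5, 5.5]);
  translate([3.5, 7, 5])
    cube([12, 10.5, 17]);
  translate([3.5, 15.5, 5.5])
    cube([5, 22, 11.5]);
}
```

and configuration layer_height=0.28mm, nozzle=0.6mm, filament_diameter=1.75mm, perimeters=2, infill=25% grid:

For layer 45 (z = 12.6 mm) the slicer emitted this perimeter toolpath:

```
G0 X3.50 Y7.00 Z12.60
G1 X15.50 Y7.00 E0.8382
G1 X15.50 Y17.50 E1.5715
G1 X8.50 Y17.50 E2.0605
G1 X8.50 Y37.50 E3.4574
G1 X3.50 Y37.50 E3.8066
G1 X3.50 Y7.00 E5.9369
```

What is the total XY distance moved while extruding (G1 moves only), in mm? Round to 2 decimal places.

Sum the Euclidean lengths of each G1 segment: total = 85.00 mm.

85.00 mm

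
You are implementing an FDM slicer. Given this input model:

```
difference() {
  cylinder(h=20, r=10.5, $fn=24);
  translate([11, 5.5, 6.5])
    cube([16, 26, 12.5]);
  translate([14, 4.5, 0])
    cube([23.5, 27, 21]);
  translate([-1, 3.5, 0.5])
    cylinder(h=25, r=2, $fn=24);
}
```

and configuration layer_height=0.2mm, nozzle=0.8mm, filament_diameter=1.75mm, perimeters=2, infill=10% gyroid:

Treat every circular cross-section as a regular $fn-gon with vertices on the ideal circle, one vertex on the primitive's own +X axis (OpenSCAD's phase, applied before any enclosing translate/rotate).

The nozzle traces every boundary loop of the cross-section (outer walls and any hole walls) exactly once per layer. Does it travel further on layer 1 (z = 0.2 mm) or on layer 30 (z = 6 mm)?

layer 30 (z = 6 mm)

Layer 1 (z = 0.2): the cylinder: section is a regular 24-gon, circumradius r=10.5 (perimeter = 2·24·10.500·sin(180°/24) = 65.79 mm); the cube at (11, 5.5) is not intersected at this z (z outside [6.5, 19]); the 23.5×27 cube at (14, 4.5) contributes its full rectangle (perimeter 101.00 mm); the cylinder at (-1, 3.5) does not reach this height (z outside [0.5, 25.5]); After the difference (first − rest): starting from the r=10.5 cylinder, the 23.5×27 cube at (14, 4.5) misses the remaining region (no effect) — boundary = 65.79 mm. So its perimeter = 65.79 mm. Layer 30 (z = 6): the cylinder: section is a regular 24-gon, circumradius r=10.5 (perimeter = 2·24·10.500·sin(180°/24) = 65.79 mm); the cube at (11, 5.5) is not intersected at this z (z outside [6.5, 19]); the cube at (14, 4.5) is present — its section is the full 23.5×27 rectangle (perimeter 101.00 mm); the r=2 cylinder at (-1, 3.5) contributes a regular 24-gon of circumradius 2 (perimeter = 2·24·2.000·sin(180°/24) = 12.53 mm); Taking the first minus the rest: starting from the r=10.5 cylinder, the 23.5×27 cube at (14, 4.5) misses the remaining region (no effect); the r=2 cylinder at (-1, 3.5) lies wholly inside it (removes its full 12.42 mm² and its 12.53 mm outline becomes a hole wall) — boundary (outer + 1 inner loop) = 78.32 mm. So its perimeter = 78.32 mm. Layer 30 is larger (78.32 vs 65.79 mm).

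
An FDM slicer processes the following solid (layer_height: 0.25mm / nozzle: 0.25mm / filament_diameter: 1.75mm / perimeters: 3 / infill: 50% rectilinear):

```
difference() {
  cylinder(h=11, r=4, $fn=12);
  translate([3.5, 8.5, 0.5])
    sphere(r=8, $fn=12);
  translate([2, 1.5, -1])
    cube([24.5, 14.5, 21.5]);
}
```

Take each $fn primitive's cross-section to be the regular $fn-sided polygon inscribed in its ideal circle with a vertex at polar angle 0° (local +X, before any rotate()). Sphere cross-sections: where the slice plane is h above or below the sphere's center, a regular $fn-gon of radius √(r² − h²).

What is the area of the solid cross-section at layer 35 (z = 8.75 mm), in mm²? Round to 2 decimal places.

46.16 mm²

At z = 8.75 mm: the r=4 cylinder gives a regular 12-gon of circumradius 4 (constant along its height) (area = (12/2)·4.000²·sin(360°/12) = 48.00 mm²); the sphere at (3.5, 8.5) is absent (|z−center|=8.250 > r=8); the cube at (2, 1.5) is present — its section is the full 24.5×14.5 rectangle (area 355.25 mm²); Taking the first minus the rest: starting from the r=4 cylinder (48.00 mm²), the 24.5×14.5 cube at (2, 1.5) partially overlaps it — only the 1.84 mm² overlap (of its 355.25 mm²) is removed, clipping the outline — area = 46.16 mm². Overall, the cross-section is a single solid region. Net area = 46.16 mm².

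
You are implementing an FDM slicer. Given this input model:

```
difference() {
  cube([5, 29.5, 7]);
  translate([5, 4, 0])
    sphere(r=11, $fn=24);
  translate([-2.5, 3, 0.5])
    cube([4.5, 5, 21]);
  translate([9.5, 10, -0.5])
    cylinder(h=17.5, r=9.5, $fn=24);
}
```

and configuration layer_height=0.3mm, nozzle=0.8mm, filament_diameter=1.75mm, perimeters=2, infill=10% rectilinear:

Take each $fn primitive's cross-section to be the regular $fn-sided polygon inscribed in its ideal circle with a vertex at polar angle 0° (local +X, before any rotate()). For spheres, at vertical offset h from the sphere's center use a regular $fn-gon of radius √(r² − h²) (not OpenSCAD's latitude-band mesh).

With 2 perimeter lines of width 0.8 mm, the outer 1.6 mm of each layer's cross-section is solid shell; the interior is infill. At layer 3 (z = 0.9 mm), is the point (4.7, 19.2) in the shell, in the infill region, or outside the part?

At z = 0.9 mm: the cube is present — its section is the full 5×29.5 rectangle; the r=11 sphere at (5, 4) slices to a regular 24-gon of circumradius 10.963 (√(r²−h²) with h=0.9 from center); the cube at (-2.5, 3) (footprint 4.5×5) is included at this height; the r=9.5 cylinder at (9.5, 10) gives a regular 24-gon of circumradius 9.5 (constant along its height); After the difference (first − rest): starting from the 5×29.5 cube, the r=11 sphere at (5, 4) partially overlaps it — only the 72.51 mm² overlap (of its 373.29 mm²) is removed, clipping the outline; the 4.5×5 cube at (-2.5, 3) misses the remaining region (no effect); the r=9.5 cylinder at (9.5, 10) partially overlaps it — only the 8.03 mm² overlap (of its 280.30 mm²) is removed, clipping the outline — 1 connected region. Overall, the cross-section is a single solid region. The nearest boundary edge runs (5.00, 29.50)→(5.00, 18.33); distance from the point to it = 0.30 mm. The point is inside the cross-section, 0.30 mm from the nearest boundary — within the 1.6 mm shell band (2 × 0.8).

shell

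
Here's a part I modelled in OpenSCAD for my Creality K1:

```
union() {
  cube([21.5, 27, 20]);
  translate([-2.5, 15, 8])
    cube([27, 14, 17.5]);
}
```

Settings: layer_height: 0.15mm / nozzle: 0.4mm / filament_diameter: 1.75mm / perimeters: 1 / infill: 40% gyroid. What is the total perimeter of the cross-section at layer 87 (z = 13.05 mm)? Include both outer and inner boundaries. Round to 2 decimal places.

At z = 13.05 mm: the cube is present — its section is the full 21.5×27 rectangle (perimeter 97.00 mm); the cube at (-2.5, 15) is present — its section is the full 27×14 rectangle (perimeter 82.00 mm); Taking the union: the regions partially overlap (shared area 258.00 mm²), so the edge portions inside another operand are dropped and the merged outline is re-measured after clipping — boundary = 112.00 mm. Overall, the cross-section is a single solid region. Total boundary length (outer) = 112.00 mm.

112.00 mm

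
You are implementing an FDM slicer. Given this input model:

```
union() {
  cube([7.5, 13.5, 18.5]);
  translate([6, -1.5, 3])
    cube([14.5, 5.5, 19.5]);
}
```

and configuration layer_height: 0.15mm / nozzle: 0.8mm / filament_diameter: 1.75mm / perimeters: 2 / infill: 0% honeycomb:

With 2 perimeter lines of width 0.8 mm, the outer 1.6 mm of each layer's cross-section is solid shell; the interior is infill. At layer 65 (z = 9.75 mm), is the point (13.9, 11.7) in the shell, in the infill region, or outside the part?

outside

At z = 9.75 mm: the cube is present — its section is the full 7.5×13.5 rectangle; the cube at (6, -1.5) is present — its section is the full 14.5×5.5 rectangle; Merging all regions: the regions partially overlap (shared area 6.00 mm²), so overlapping operands fuse into one piece — 1 connected region. Overall, the cross-section is a single solid region. The nearest boundary edge runs (7.50, 13.50)→(7.50, 4.00); distance from the point to it = 6.40 mm. The point is not inside any of the regions above, so it lies outside the cross-section (6.40 mm from the nearest boundary).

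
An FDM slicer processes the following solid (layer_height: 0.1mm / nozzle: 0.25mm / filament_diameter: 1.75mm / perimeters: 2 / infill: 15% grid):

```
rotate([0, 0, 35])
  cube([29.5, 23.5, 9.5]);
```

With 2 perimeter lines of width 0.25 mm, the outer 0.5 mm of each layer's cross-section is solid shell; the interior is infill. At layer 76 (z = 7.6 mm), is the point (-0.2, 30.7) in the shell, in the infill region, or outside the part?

outside

At z = 7.6 mm: the 29.5×23.5 cube contributes its full rectangle; (whole slice rotated 35° about Z — lengths, areas and connectivity unchanged). Overall, the cross-section is a single solid region. Undo the 35° rotation: the query point maps to (17.445, 25.263) in the un-rotated model frame. The nearest boundary edge runs (29.50, 23.50)→(0.00, 23.50); distance from the point to it = 1.76 mm. The point is not inside any of the regions above, so it lies outside the cross-section (1.76 mm from the nearest boundary).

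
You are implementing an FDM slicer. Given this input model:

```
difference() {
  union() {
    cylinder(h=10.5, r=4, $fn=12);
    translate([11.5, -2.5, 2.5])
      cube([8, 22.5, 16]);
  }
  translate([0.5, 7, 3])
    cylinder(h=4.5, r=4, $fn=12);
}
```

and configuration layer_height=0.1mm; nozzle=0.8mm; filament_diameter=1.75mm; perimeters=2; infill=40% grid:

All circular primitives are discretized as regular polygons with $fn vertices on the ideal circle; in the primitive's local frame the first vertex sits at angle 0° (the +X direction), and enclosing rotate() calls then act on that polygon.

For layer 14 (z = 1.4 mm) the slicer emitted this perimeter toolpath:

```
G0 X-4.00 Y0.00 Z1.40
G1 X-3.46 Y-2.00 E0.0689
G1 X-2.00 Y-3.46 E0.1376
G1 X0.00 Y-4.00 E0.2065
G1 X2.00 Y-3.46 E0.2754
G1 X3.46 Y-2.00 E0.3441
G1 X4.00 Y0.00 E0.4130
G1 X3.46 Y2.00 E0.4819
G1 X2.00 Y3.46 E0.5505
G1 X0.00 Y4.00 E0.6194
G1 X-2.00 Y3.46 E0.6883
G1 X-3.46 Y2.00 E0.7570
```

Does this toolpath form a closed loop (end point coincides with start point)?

Start point (G0): (-4.00, 0.00). End point (last G1): the path does not return to the start — open.

no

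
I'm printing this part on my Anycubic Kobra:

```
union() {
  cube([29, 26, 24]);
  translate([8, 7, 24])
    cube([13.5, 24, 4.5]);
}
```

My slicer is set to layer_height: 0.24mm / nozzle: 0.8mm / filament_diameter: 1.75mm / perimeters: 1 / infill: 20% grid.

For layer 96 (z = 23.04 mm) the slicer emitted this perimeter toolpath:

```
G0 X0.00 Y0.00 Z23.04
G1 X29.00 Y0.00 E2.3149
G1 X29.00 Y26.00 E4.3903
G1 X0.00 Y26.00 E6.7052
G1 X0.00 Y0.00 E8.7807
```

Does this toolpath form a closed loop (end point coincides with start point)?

yes

Start point (G0): (0.00, 0.00). End point (last G1): the path returns to the start — closed.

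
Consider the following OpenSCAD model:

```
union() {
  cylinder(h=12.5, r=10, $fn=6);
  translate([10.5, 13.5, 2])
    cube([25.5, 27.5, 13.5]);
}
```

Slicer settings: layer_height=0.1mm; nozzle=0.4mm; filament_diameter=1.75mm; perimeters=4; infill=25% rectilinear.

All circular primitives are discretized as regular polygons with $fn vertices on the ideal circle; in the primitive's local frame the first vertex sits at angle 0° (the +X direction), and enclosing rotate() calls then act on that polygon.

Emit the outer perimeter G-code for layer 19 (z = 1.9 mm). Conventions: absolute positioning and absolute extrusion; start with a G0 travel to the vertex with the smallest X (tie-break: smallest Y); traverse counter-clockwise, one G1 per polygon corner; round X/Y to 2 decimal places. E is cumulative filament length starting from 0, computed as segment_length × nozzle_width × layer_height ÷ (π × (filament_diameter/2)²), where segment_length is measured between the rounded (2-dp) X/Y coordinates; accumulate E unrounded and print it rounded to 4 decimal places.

G0 X-10.00 Y0.00 Z1.90
G1 X-5.00 Y-8.66 E0.1663
G1 X5.00 Y-8.66 E0.3326
G1 X10.00 Y0.00 E0.4989
G1 X5.00 Y8.66 E0.6652
G1 X-5.00 Y8.66 E0.8315
G1 X-10.00 Y0.00 E0.9978

At z = 1.9 mm: the r=10 cylinder contributes a regular 6-gon of circumradius 10; the cube at (10.5, 13.5) does not reach this height (z outside [2, 15.5]); Merging all regions: only the r=10 cylinder is present, so the union is just that shape — 1 connected region. The outline is a single polygon with 6 vertices. Extrusion per mm of travel: 0.4 × 0.1 / (π × 0.875²) = 0.016630. Accumulating E over each segment gives final E = 0.9978.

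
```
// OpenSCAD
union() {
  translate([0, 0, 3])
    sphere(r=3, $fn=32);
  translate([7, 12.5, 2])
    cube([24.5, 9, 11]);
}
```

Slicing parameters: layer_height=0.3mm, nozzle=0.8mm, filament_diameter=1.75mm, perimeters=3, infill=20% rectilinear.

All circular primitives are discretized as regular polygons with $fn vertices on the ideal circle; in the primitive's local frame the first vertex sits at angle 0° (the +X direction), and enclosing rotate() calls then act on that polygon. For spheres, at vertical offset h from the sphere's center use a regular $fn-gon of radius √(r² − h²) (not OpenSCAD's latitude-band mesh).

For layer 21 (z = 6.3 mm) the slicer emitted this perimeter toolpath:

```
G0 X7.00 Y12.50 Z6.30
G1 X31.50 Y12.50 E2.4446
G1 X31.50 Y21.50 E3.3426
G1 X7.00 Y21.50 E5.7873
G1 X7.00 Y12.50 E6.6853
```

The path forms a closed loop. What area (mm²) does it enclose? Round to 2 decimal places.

220.50 mm²

Apply the shoelace formula to the sequence of (X, Y) vertices; enclosed area = 220.50 mm².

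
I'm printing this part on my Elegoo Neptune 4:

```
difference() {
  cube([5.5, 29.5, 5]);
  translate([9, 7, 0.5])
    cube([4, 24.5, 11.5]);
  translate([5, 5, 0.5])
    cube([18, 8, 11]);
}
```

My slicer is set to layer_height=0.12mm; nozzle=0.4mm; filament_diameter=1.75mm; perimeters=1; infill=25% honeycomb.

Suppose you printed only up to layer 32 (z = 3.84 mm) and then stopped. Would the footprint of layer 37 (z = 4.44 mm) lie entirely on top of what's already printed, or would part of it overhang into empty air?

entirely on top

Compare the two slices. At z = 3.84: the 5.5×29.5 cube contributes its full rectangle (area 162.25 mm²); the cube at (9, 7) (footprint 4×24.5) is included at this height (area 98.00 mm²); the cube at (5, 5) is present — its section is the full 18×8 rectangle (area 144.00 mm²); Subtracting the remaining from the first: starting from the 5.5×29.5 cube (162.25 mm²), the 4×24.5 cube at (9, 7) misses the remaining region (no effect); the 18×8 cube at (5, 5) partially overlaps it — only the 4.00 mm² overlap (of its 144.00 mm²) is removed, clipping the outline — area = 158.25 mm². At z = 4.44: the cube is present — its section is the full 5.5×29.5 rectangle (area 162.25 mm²); the cube at (9, 7) (footprint 4×24.5) is included at this height (area 98.00 mm²); the cube at (5, 5) is present — its section is the full 18×8 rectangle (area 144.00 mm²); Taking the first minus the rest: starting from the 5.5×29.5 cube (162.25 mm²), the 4×24.5 cube at (9, 7) misses the remaining region (no effect); the 18×8 cube at (5, 5) partially overlaps it — only the 4.00 mm² overlap (of its 144.00 mm²) is removed, clipping the outline — area = 158.25 mm². Checking containment: the cross-section at z = 4.44 is a subset of the cross-section at z = 3.84.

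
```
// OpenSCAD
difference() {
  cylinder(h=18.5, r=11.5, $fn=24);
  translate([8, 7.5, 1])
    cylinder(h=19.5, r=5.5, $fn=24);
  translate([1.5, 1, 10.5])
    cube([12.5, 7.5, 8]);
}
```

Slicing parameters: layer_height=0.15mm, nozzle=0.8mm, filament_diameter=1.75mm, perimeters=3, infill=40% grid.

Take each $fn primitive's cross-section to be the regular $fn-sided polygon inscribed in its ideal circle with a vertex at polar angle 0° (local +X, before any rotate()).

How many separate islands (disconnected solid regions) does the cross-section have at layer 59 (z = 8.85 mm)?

At z = 8.85 mm: the cylinder: section is a regular 24-gon, circumradius r=11.5; the r=5.5 cylinder at (8, 7.5) gives a regular 24-gon of circumradius 5.5 (constant along its height); the cube at (1.5, 1) is not intersected at this z (z outside [10.5, 18.5]); After the difference (first − rest): starting from the r=11.5 cylinder, the r=5.5 cylinder at (8, 7.5) partially overlaps it — only the 47.18 mm² overlap (of its 93.95 mm²) is removed, clipping the outline — 1 connected region. Overall, the cross-section is a single solid region. Island count = 1.

1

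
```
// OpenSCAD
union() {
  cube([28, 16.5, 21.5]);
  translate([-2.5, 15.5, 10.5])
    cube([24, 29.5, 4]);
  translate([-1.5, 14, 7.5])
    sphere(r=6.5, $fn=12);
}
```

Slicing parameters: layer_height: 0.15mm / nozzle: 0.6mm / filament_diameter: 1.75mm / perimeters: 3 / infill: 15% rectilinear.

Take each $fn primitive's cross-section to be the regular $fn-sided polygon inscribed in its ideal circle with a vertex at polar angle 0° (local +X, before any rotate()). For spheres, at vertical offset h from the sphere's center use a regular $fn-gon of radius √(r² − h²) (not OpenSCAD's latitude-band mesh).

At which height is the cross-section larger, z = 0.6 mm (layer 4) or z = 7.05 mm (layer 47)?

Layer 4 (z = 0.6): the 28×16.5 cube contributes its full rectangle (area 462.00 mm²); the cube at (-2.5, 15.5) is absent (z outside [10.5, 14.5]); the sphere at (-1.5, 14) is not intersected at this z (|z−center|=6.900 > r=6.5); Combining (union): only the 28×16.5 cube is present, so the union is just that shape — area = 462.00 mm². So its area = 462.00 mm². Layer 47 (z = 7.05): the 28×16.5 cube contributes its full rectangle (area 462.00 mm²); the cube at (-2.5, 15.5) does not reach this height (z outside [10.5, 14.5]); the sphere at (-1.5, 14): section is a regular 12-gon, circumradius = √(r²−h²) = √(6.5²−0.45²) = 6.484 (area = (12/2)·6.484²·sin(360°/12) = 126.14 mm²); Combining (union): the regions partially overlap — summed areas 588.14 mm² minus the doubly-counted overlap 33.73 mm² gives 554.41 mm² — area = 554.41 mm². So its area = 554.41 mm². Layer 47 is larger (554.41 vs 462.00 mm²).

layer 47 (z = 7.05 mm)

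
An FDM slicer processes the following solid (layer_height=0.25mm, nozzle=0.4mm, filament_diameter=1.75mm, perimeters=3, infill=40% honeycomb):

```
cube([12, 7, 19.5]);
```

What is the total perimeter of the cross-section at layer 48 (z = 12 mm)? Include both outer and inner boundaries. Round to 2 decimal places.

At z = 12 mm: the 12×7 cube contributes its full rectangle (perimeter 38.00 mm). Overall, the cross-section is a single solid region. Total boundary length (outer) = 38.00 mm.

38.00 mm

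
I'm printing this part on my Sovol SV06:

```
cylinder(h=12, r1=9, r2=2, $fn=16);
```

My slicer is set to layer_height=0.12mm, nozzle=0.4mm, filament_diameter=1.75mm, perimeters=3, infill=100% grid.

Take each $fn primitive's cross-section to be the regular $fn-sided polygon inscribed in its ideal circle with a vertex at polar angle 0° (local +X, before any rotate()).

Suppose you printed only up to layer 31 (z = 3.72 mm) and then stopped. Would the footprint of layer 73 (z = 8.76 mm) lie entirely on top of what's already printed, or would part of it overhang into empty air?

Compare the two slices. At z = 3.72: the cone (r1=9→r2=2) has section circumradius 6.830 here — a regular 16-gon (area = (16/2)·6.830²·sin(360°/16) = 142.81 mm²). At z = 8.76: the cone contributes a regular 16-gon of circumradius 3.890 (interpolated between r1=9 and r2=2 at t=0.730) (area = (16/2)·3.890²·sin(360°/16) = 46.33 mm²). Checking containment: the cross-section at z = 8.76 is a subset of the cross-section at z = 3.72.

entirely on top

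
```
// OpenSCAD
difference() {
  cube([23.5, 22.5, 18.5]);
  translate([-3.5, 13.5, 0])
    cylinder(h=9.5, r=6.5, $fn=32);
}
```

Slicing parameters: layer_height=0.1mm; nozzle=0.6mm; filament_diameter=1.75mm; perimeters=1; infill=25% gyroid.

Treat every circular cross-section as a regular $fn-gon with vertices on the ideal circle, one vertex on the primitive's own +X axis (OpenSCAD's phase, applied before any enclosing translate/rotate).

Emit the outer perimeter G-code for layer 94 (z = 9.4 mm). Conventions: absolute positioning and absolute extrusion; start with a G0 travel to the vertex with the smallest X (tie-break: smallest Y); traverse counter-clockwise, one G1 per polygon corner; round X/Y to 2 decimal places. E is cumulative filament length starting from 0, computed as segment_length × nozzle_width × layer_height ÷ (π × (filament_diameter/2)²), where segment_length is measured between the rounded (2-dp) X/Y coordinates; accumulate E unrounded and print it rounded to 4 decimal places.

At z = 9.4 mm: the 23.5×22.5 cube contributes its full rectangle; the r=6.5 cylinder at (-3.5, 13.5) gives a regular 32-gon of circumradius 6.5 (constant along its height); After the difference (first − rest): starting from the 23.5×22.5 cube, the r=6.5 cylinder at (-3.5, 13.5) partially overlaps it — only the 22.90 mm² overlap (of its 131.88 mm²) is removed, clipping the outline — 1 connected region. The outline is a single polygon with 17 vertices. Extrusion per mm of travel: 0.6 × 0.1 / (π × 0.875²) = 0.024945. Accumulating E over each segment gives final E = 2.3467.

G0 X0.00 Y0.00 Z9.40
G1 X23.50 Y0.00 E0.5862
G1 X23.50 Y22.50 E1.1475
G1 X0.00 Y22.50 E1.7337
G1 X0.00 Y18.96 E1.8220
G1 X0.11 Y18.90 E1.8251
G1 X1.10 Y18.10 E1.8569
G1 X1.90 Y17.11 E1.8886
G1 X2.51 Y15.99 E1.9204
G1 X2.88 Y14.77 E1.9522
G1 X3.00 Y13.50 E1.9841
G1 X2.88 Y12.23 E2.0159
G1 X2.51 Y11.01 E2.0477
G1 X1.90 Y9.89 E2.0795
G1 X1.10 Y8.90 E2.1112
G1 X0.11 Y8.10 E2.1430
G1 X0.00 Y8.04 E2.1461
G1 X0.00 Y0.00 E2.3467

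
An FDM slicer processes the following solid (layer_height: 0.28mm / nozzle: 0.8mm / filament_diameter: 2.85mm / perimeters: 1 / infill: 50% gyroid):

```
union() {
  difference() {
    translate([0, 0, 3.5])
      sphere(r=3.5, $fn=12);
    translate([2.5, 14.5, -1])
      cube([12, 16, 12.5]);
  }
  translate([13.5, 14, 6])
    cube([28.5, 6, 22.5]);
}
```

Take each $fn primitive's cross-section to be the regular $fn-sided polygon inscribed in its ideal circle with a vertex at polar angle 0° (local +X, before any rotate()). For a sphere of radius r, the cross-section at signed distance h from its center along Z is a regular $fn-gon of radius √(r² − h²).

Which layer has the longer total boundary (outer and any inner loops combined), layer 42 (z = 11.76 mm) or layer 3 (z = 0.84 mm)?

Layer 42 (z = 11.76): the sphere is absent (|z−center|=8.260 > r=3.5); the cube at (2.5, 14.5) is absent (z outside [-1, 11.5]); After the difference (first − rest): the first operand is absent here, so nothing remains; the cube at (13.5, 14) (footprint 28.5×6) is included at this height (perimeter 69.00 mm); Merging all regions: only the 28.5×6 cube at (13.5, 14) is present, so the union is just that shape — boundary = 69.00 mm. So its perimeter = 69.00 mm. Layer 3 (z = 0.84): the sphere: section is a regular 12-gon, circumradius = √(r²−h²) = √(3.5²−2.66²) = 2.275 (perimeter = 2·12·2.275·sin(180°/12) = 14.13 mm); the cube at (2.5, 14.5) is present — its section is the full 12×16 rectangle (perimeter 56.00 mm); Subtracting the remaining from the first: starting from the r=3.5 sphere, the 12×16 cube at (2.5, 14.5) misses the remaining region (no effect) — boundary = 14.13 mm; the cube at (13.5, 14) is absent (z outside [6, 28.5]); Taking the union: only that combined region is present, so the union is just that shape — boundary = 14.13 mm. So its perimeter = 14.13 mm. Layer 42 is larger (69.00 vs 14.13 mm).

layer 42 (z = 11.76 mm)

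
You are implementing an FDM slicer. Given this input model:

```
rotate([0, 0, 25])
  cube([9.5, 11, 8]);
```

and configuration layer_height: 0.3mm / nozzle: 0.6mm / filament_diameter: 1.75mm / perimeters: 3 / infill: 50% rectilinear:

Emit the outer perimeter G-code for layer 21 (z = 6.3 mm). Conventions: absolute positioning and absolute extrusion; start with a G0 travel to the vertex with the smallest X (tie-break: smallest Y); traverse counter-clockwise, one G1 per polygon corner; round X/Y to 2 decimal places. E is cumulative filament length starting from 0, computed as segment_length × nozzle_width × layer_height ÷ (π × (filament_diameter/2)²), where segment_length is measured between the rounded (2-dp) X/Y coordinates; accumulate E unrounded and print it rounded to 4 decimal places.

At z = 6.3 mm: the cube (footprint 9.5×11) is included at this height; (whole slice rotated 25° about Z — lengths, areas and connectivity unchanged). The outline is a single polygon with 4 vertices. Extrusion per mm of travel: 0.6 × 0.3 / (π × 0.875²) = 0.074835. Accumulating E over each segment gives final E = 3.0681.

G0 X-4.65 Y9.97 Z6.30
G1 X0.00 Y0.00 E0.8233
G1 X8.61 Y4.01 E1.5341
G1 X3.96 Y13.98 E2.3573
G1 X-4.65 Y9.97 E3.0681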